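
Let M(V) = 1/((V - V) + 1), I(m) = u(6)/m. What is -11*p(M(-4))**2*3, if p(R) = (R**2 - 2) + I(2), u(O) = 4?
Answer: -33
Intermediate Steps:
I(m) = 4/m
M(V) = 1 (M(V) = 1/(0 + 1) = 1/1 = 1)
p(R) = R**2 (p(R) = (R**2 - 2) + 4/2 = (-2 + R**2) + 4*(1/2) = (-2 + R**2) + 2 = R**2)
-11*p(M(-4))**2*3 = -11*(1**2)**2*3 = -11*1**2*3 = -11*1*3 = -11*3 = -33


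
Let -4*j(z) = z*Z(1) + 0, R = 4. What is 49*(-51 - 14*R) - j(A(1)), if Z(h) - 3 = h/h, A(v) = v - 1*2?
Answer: -5244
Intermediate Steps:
A(v) = -2 + v (A(v) = v - 2 = -2 + v)
Z(h) = 4 (Z(h) = 3 + h/h = 3 + 1 = 4)
j(z) = -z (j(z) = -(z*4 + 0)/4 = -(4*z + 0)/4 = -z)
49*(-51 - 14*R) - j(A(1)) = 49*(-51 - 14*4) - (-1)*(-2 + 1) = 49*(-51 - 56) - (-1)*(-1) = 49*(-107) - 1*1 = -5243 - 1 = -5244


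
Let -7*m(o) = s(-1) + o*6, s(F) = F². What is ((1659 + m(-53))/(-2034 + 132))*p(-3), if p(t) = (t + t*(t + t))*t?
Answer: 89475/2219 ≈ 40.322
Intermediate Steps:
m(o) = -⅐ - 6*o/7 (m(o) = -((-1)² + o*6)/7 = -(1 + 6*o)/7 = -⅐ - 6*o/7)
p(t) = t*(t + 2*t²) (p(t) = (t + t*(2*t))*t = (t + 2*t²)*t = t*(t + 2*t²))
((1659 + m(-53))/(-2034 + 132))*p(-3) = ((1659 + (-⅐ - 6/7*(-53)))/(-2034 + 132))*((-3)²*(1 + 2*(-3))) = ((1659 + (-⅐ + 318/7))/(-1902))*(9*(1 - 6)) = ((1659 + 317/7)*(-1/1902))*(9*(-5)) = ((11930/7)*(-1/1902))*(-45) = -5965/6657*(-45) = 89475/2219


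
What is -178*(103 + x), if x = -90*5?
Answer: 61766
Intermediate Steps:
x = -450
-178*(103 + x) = -178*(103 - 450) = -178*(-347) = 61766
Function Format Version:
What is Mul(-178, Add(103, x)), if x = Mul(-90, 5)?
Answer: 61766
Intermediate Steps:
x = -450
Mul(-178, Add(103, x)) = Mul(-178, Add(103, -450)) = Mul(-178, -347) = 61766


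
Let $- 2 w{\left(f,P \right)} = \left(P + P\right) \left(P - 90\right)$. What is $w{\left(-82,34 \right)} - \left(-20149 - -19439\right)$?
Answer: $2614$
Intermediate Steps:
$w{\left(f,P \right)} = - P \left(-90 + P\right)$ ($w{\left(f,P \right)} = - \frac{\left(P + P\right) \left(P - 90\right)}{2} = - \frac{2 P \left(-90 + P\right)}{2} = - P \left(-90 + P\right)$)
$w{\left(-82,34 \right)} - \left(-20149 - -19439\right) = 34 \left(90 - 34\right) - \left(-20149 - -19439\right) = 34 \left(90 - 34\right) - \left(-20149 + 19439\right) = 34 \cdot 56 - -710 = 1904 + 710 = 2614$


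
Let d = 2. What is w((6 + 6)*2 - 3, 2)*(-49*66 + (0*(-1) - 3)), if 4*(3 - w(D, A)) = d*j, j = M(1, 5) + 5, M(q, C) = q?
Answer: 0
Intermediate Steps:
j = 6 (j = 1 + 5 = 6)
w(D, A) = 0 (w(D, A) = 3 - 6/2 = 3 - ¼*12 = 3 - 3 = 0)
w((6 + 6)*2 - 3, 2)*(-49*66 + (0*(-1) - 3)) = 0*(-49*66 + (0*(-1) - 3)) = 0*(-3234 + (0 - 3)) = 0*(-3234 - 3) = 0*(-3237) = 0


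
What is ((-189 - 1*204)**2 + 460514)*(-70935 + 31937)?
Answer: -23982327074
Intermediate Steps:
((-189 - 1*204)**2 + 460514)*(-70935 + 31937) = ((-189 - 204)**2 + 460514)*(-38998) = ((-393)**2 + 460514)*(-38998) = (154449 + 460514)*(-38998) = 614963*(-38998) = -23982327074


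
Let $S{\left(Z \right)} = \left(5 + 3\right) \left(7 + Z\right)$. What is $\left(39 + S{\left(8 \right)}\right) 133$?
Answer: $21147$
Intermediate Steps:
$S{\left(Z \right)} = 56 + 8 Z$ ($S{\left(Z \right)} = 8 \left(7 + Z\right) = 56 + 8 Z$)
$\left(39 + S{\left(8 \right)}\right) 133 = \left(39 + \left(56 + 8 \cdot 8\right)\right) 133 = \left(39 + \left(56 + 64\right)\right) 133 = \left(39 + 120\right) 133 = 159 \cdot 133 = 21147$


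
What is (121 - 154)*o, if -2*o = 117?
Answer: 3861/2 ≈ 1930.5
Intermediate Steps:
o = -117/2 (o = -1/2*117 = -117/2 ≈ -58.500)
(121 - 154)*o = (121 - 154)*(-117/2) = -33*(-117/2) = 3861/2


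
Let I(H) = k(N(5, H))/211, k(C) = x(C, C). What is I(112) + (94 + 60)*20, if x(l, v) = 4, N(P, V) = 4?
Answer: 649884/211 ≈ 3080.0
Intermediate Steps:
k(C) = 4
I(H) = 4/211
I(112) + (94 + 60)*20 = 4/211 + (94 + 60)*20 = 4/211 + 154*20 = 4/211 + 3080 = 649884/211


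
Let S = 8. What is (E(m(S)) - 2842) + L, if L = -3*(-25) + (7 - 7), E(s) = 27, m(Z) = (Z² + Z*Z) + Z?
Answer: -2740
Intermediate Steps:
m(Z) = Z + 2*Z² (m(Z) = (Z² + Z²) + Z = 2*Z² + Z = Z + 2*Z²)
L = 75 (L = 75 + 0 = 75)
(E(m(S)) - 2842) + L = (27 - 2842) + 75 = -2815 + 75 = -2740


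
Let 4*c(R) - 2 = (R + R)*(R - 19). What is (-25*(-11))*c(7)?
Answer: -22825/2 ≈ -11413.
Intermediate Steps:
c(R) = 1/2 + R*(-19 + R)/2 (c(R) = 1/2 + ((R + R)*(R - 19))/4 = 1/2 + ((2*R)*(-19 + R))/4 = 1/2 + (2*R*(-19 + R))/4 = 1/2 + R*(-19 + R)/2)
(-25*(-11))*c(7) = (-25*(-11))*(1/2 + (1/2)*7**2 - 19/2*7) = 275*(1/2 + (1/2)*49 - 133/2) = 275*(1/2 + 49/2 - 133/2) = 275*(-83/2) = -22825/2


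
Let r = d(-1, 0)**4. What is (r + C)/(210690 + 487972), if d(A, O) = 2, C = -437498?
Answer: -218741/349331 ≈ -0.62617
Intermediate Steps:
r = 16 (r = 2**4 = 16)
(r + C)/(210690 + 487972) = (16 - 437498)/(210690 + 487972) = -437482/698662 = -437482*1/698662 = -218741/349331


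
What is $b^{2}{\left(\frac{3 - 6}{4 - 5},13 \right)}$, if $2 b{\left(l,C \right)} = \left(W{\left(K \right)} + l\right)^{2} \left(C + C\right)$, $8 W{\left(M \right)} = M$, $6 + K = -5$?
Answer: $\frac{4826809}{4096} \approx 1178.4$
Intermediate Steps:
$K = -11$ ($K = -6 - 5 = -11$)
$W{\left(M \right)} = \frac{M}{8}$
$b{\left(l,C \right)} = C \left(- \frac{11}{8} + l\right)^{2}$ ($b{\left(l,C \right)} = \frac{\left(\frac{1}{8} \left(-11\right) + l\right)^{2} \left(C + C\right)}{2} = \frac{\left(- \frac{11}{8} + l\right)^{2} \cdot 2 C}{2} = \frac{2 C \left(- \frac{11}{8} + l\right)^{2}}{2} = C \left(- \frac{11}{8} + l\right)^{2}$)
$b^{2}{\left(\frac{3 - 6}{4 - 5},13 \right)} = \left(\frac{1}{64} \cdot 13 \left(-11 + 8 \frac{3 - 6}{4 - 5}\right)^{2}\right)^{2} = \left(\frac{1}{64} \cdot 13 \left(-11 + 8 \left(- \frac{3}{-1}\right)\right)^{2}\right)^{2} = \left(\frac{1}{64} \cdot 13 \left(-11 + 8 \left(\left(-3\right) \left(-1\right)\right)\right)^{2}\right)^{2} = \left(\frac{1}{64} \cdot 13 \left(-11 + 8 \cdot 3\right)^{2}\right)^{2} = \left(\frac{1}{64} \cdot 13 \left(-11 + 24\right)^{2}\right)^{2} = \left(\frac{1}{64} \cdot 13 \cdot 13^{2}\right)^{2} = \left(\frac{1}{64} \cdot 13 \cdot 169\right)^{2} = \left(\frac{2197}{64}\right)^{2} = \frac{4826809}{4096}$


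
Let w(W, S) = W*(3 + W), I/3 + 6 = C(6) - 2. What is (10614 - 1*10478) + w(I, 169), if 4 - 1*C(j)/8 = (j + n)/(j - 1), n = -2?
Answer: 77056/25 ≈ 3082.2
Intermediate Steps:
C(j) = 32 - 8*(-2 + j)/(-1 + j) (C(j) = 32 - 8*(j - 2)/(j - 1) = 32 - 8*(-2 + j)/(-1 + j))
I = 264/5 (I = -18 + 3*(8*(-2 + 3*6)/(-1 + 6) - 2) = -18 + 3*(8*(-2 + 18)/5 - 2) = -18 + 3*(8*(⅕)*16 - 2) = -18 + 3*(128/5 - 2) = -18 + 3*(118/5) = -18 + 354/5 = 264/5 ≈ 52.800)
(10614 - 1*10478) + w(I, 169) = (10614 - 1*10478) + 264*(3 + 264/5)/5 = (10614 - 10478) + (264/5)*(279/5) = 136 + 73656/25 = 77056/25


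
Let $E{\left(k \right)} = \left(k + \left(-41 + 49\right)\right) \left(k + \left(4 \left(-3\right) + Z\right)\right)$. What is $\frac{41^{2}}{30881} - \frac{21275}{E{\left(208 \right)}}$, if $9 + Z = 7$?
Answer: $- \frac{586552651}{1294037424} \approx -0.45327$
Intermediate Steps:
$Z = -2$ ($Z = -9 + 7 = -2$)
$E{\left(k \right)} = \left(-14 + k\right) \left(8 + k\right)$ ($E{\left(k \right)} = \left(k + \left(-41 + 49\right)\right) \left(k + \left(4 \left(-3\right) - 2\right)\right) = \left(k + 8\right) \left(k - 14\right) = \left(8 + k\right) \left(k - 14\right) = \left(8 + k\right) \left(-14 + k\right) = \left(-14 + k\right) \left(8 + k\right)$)
$\frac{41^{2}}{30881} - \frac{21275}{E{\left(208 \right)}} = \frac{41^{2}}{30881} - \frac{21275}{-112 + 208^{2} - 1248} = 1681 \cdot \frac{1}{30881} - \frac{21275}{-112 + 43264 - 1248} = \frac{1681}{30881} - \frac{21275}{41904} = - \frac{586552651}{1294037424}$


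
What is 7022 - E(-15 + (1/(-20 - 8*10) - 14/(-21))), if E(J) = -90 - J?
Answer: 5962037/840 ≈ 7097.7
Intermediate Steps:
7022 - E(-15 + (1/(-20 - 8*10) - 14/(-21))) = 7022 - (-90 - (-15 + (1/(-20 - 8*10) - 14/(-21)))) = 7022 - (-90 - (-15 + ((⅒)/(-28) - 14*(-1/21)))) = 7022 - (-90 - (-15 + (-1/28*⅒ + ⅔))) = 7022 - (-90 - (-15 + (-1/280 + ⅔))) = 7022 - (-90 - (-15 + 557/840)) = 7022 - (-90 - 1*(-12043/840)) = 7022 - (-90 + 12043/840) = 7022 - 1*(-63557/840) = 7022 + 63557/840 = 5962037/840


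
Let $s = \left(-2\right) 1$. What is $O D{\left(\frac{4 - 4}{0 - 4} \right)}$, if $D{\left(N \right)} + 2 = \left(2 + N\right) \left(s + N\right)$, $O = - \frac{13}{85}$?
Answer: $\frac{78}{85} \approx 0.91765$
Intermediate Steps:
$s = -2$
$O = - \frac{13}{85}$ ($O = \left(-13\right) \frac{1}{85} = - \frac{13}{85} \approx -0.15294$)
$D{\left(N \right)} = -2 + \left(-2 + N\right) \left(2 + N\right)$ ($D{\left(N \right)} = -2 + \left(2 + N\right) \left(-2 + N\right) = -2 + \left(-2 + N\right) \left(2 + N\right)$)
$O D{\left(\frac{4 - 4}{0 - 4} \right)} = - \frac{13 \left(-6 + \left(\frac{4 - 4}{0 - 4}\right)^{2}\right)}{85} = - \frac{13 \left(-6 + \left(\frac{0}{-4}\right)^{2}\right)}{85} = - \frac{13 \left(-6 + \left(0 \left(- \frac{1}{4}\right)\right)^{2}\right)}{85} = - \frac{13 \left(-6 + 0^{2}\right)}{85} = - \frac{13 \left(-6 + 0\right)}{85} = \left(- \frac{13}{85}\right) \left(-6\right) = \frac{78}{85}$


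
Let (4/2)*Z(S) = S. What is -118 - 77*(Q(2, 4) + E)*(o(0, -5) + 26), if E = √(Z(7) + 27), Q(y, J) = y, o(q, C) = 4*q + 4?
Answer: -4738 - 1155*√122 ≈ -17495.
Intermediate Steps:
o(q, C) = 4 + 4*q
Z(S) = S/2
E = √122/2 (E = √((½)*7 + 27) = √(7/2 + 27) = √(61/2) = √122/2 ≈ 5.5227)
-118 - 77*(Q(2, 4) + E)*(o(0, -5) + 26) = -118 - 77*(2 + √122/2)*((4 + 4*0) + 26) = -118 - 77*(2 + √122/2)*((4 + 0) + 26) = -118 - 77*(2 + √122/2)*(4 + 26) = -118 - 77*(2 + √122/2)*30 = -118 - 77*(60 + 15*√122) = -118 + (-4620 - 1155*√122) = -4738 - 1155*√122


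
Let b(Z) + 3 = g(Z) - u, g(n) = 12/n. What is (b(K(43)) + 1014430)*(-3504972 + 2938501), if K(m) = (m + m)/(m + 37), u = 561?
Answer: -24696276442178/43 ≈ -5.7433e+11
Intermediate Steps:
K(m) = 2*m/(37 + m) (K(m) = (2*m)/(37 + m) = 2*m/(37 + m))
b(Z) = -564 + 12/Z (b(Z) = -3 + (12/Z - 1*561) = -3 + (12/Z - 561) = -3 + (-561 + 12/Z) = -564 + 12/Z)
(b(K(43)) + 1014430)*(-3504972 + 2938501) = ((-564 + 12/((2*43/(37 + 43)))) + 1014430)*(-3504972 + 2938501) = ((-564 + 12/((2*43/80))) + 1014430)*(-566471) = ((-564 + 12/((2*43*(1/80)))) + 1014430)*(-566471) = ((-564 + 12/(43/40)) + 1014430)*(-566471) = ((-564 + 12*(40/43)) + 1014430)*(-566471) = ((-564 + 480/43) + 1014430)*(-566471) = (-23772/43 + 1014430)*(-566471) = (43596718/43)*(-566471) = -24696276442178/43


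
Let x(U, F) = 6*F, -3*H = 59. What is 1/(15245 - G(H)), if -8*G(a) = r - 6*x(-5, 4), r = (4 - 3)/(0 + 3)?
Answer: 24/365449 ≈ 6.5673e-5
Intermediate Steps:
H = -59/3 (H = -1/3*59 = -59/3 ≈ -19.667)
r = 1/3 ≈ 0.33333
G(a) = 431/24 (G(a) = -(1/3 - 36*4)/8 = -(1/3 - 6*24)/8 = -(1/3 - 144)/8 = -1/8*(-431/3) = 431/24)
1/(15245 - G(H)) = 1/(15245 - 1*431/24) = 1/(15245 - 431/24) = 1/(365449/24) = 24/365449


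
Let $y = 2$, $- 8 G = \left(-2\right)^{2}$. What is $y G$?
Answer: $-1$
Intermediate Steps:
$G = - \frac{1}{2}$ ($G = - \frac{\left(-2\right)^{2}}{8} = \left(- \frac{1}{8}\right) 4 = - \frac{1}{2} \approx -0.5$)
$y G = 2 \left(- \frac{1}{2}\right) = -1$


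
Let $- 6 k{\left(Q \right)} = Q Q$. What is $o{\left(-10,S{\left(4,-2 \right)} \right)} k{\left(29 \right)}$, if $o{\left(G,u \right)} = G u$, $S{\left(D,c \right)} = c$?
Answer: $- \frac{8410}{3} \approx -2803.3$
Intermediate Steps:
$k{\left(Q \right)} = - \frac{Q^{2}}{6}$ ($k{\left(Q \right)} = - \frac{Q Q}{6} = - \frac{Q^{2}}{6}$)
$o{\left(-10,S{\left(4,-2 \right)} \right)} k{\left(29 \right)} = \left(-10\right) \left(-2\right) \left(- \frac{29^{2}}{6}\right) = 20 \left(\left(- \frac{1}{6}\right) 841\right) = 20 \left(- \frac{841}{6}\right) = - \frac{8410}{3}$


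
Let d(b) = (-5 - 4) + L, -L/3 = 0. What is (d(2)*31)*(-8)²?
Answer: -17856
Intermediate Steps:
L = 0 (L = -3*0 = 0)
d(b) = -9 (d(b) = (-5 - 4) + 0 = -9 + 0 = -9)
(d(2)*31)*(-8)² = -9*31*(-8)² = -279*64 = -17856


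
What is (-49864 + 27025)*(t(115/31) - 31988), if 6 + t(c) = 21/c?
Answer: 3652908387/5 ≈ 7.3058e+8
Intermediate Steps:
t(c) = -6 + 21/c
(-49864 + 27025)*(t(115/31) - 31988) = (-49864 + 27025)*((-6 + 21/((115/31))) - 31988) = -22839*((-6 + 21/((115*(1/31)))) - 31988) = -22839*((-6 + 21/(115/31)) - 31988) = -22839*((-6 + 21*(31/115)) - 31988) = -22839*((-6 + 651/115) - 31988) = -22839*(-39/115 - 31988) = -22839*(-3678659/115) = 3652908387/5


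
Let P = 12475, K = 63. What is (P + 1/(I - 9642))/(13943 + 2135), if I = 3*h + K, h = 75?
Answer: 116691149/150393612 ≈ 0.77590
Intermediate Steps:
I = 288 (I = 3*75 + 63 = 225 + 63 = 288)
(P + 1/(I - 9642))/(13943 + 2135) = (12475 + 1/(288 - 9642))/(13943 + 2135) = (12475 + 1/(-9354))/16078 = (12475 - 1/9354)*(1/16078) = (116691149/9354)*(1/16078) = 116691149/150393612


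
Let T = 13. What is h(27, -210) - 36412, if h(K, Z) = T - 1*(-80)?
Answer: -36319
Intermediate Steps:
h(K, Z) = 93 (h(K, Z) = 13 - 1*(-80) = 13 + 80 = 93)
h(27, -210) - 36412 = 93 - 36412 = -36319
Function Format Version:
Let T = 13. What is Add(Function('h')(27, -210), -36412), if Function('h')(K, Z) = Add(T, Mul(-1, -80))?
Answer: -36319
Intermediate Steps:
Function('h')(K, Z) = 93 (Function('h')(K, Z) = Add(13, Mul(-1, -80)) = Add(13, 80) = 93)
Add(Function('h')(27, -210), -36412) = Add(93, -36412) = -36319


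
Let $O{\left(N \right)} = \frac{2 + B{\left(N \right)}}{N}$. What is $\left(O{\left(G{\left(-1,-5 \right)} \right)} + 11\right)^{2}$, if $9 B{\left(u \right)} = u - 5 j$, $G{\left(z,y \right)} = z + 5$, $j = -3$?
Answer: $\frac{187489}{1296} \approx 144.67$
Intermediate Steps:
$G{\left(z,y \right)} = 5 + z$
$B{\left(u \right)} = \frac{5}{3} + \frac{u}{9}$ ($B{\left(u \right)} = \frac{u - -15}{9} = \frac{u + 15}{9} = \frac{15 + u}{9} = \frac{5}{3} + \frac{u}{9}$)
$O{\left(N \right)} = \frac{\frac{11}{3} + \frac{N}{9}}{N}$ ($O{\left(N \right)} = \frac{2 + \left(\frac{5}{3} + \frac{N}{9}\right)}{N} = \frac{\frac{11}{3} + \frac{N}{9}}{N}$)
$\left(O{\left(G{\left(-1,-5 \right)} \right)} + 11\right)^{2} = \left(\frac{33 + \left(5 - 1\right)}{9 \left(5 - 1\right)} + 11\right)^{2} = \left(\frac{33 + 4}{9 \cdot 4} + 11\right)^{2} = \left(\frac{1}{9} \cdot \frac{1}{4} \cdot 37 + 11\right)^{2} = \left(\frac{37}{36} + 11\right)^{2} = \left(\frac{433}{36}\right)^{2} = \frac{187489}{1296}$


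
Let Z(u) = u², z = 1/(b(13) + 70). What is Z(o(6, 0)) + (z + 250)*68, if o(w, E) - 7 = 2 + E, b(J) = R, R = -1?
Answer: 1178657/69 ≈ 17082.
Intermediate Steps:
b(J) = -1
z = 1/69 (z = 1/(-1 + 70) = 1/69 ≈ 0.014493)
o(w, E) = 9 + E (o(w, E) = 7 + (2 + E) = 9 + E)
Z(o(6, 0)) + (z + 250)*68 = (9 + 0)² + (1/69 + 250)*68 = 9² + (17251/69)*68 = 81 + 1173068/69 = 1178657/69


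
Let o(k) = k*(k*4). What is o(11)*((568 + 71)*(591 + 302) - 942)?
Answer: 275727540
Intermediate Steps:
o(k) = 4*k² (o(k) = k*(4*k) = 4*k²)
o(11)*((568 + 71)*(591 + 302) - 942) = (4*11²)*((568 + 71)*(591 + 302) - 942) = (4*121)*(639*893 - 942) = 484*(570627 - 942) = 484*569685 = 275727540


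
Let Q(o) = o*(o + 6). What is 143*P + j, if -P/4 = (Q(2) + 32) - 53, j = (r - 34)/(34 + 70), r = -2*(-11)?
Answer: 74357/26 ≈ 2859.9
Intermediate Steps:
r = 22
j = -3/26 (j = (22 - 34)/(34 + 70) = -12/104 = -12*1/104 = -3/26 ≈ -0.11538)
Q(o) = o*(6 + o)
P = 20 (P = -4*((2*(6 + 2) + 32) - 53) = -4*((2*8 + 32) - 53) = -4*((16 + 32) - 53) = -4*(48 - 53) = -4*(-5) = 20)
143*P + j = 143*20 - 3/26 = 2860 - 3/26 = 74357/26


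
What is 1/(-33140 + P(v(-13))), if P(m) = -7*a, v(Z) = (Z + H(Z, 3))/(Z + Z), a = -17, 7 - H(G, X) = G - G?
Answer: -1/33021 ≈ -3.0284e-5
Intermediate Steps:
H(G, X) = 7 (H(G, X) = 7 - (G - G) = 7 - 1*0 = 7 + 0 = 7)
v(Z) = (7 + Z)/(2*Z) (v(Z) = (Z + 7)/(Z + Z) = (7 + Z)/((2*Z)) = (7 + Z)*(1/(2*Z)) = (7 + Z)/(2*Z))
P(m) = 119 (P(m) = -7*(-17) = 119)
1/(-33140 + P(v(-13))) = 1/(-33140 + 119) = 1/(-33021) = -1/33021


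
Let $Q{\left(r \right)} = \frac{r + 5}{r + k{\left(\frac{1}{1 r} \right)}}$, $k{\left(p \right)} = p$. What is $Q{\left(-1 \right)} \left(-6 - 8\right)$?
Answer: $28$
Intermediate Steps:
$Q{\left(r \right)} = \frac{5 + r}{r + \frac{1}{r}}$ ($Q{\left(r \right)} = \frac{r + 5}{r + \frac{1}{1 r}} = \frac{5 + r}{r + 1 \frac{1}{r}} = \frac{5 + r}{r + \frac{1}{r}}$)
$Q{\left(-1 \right)} \left(-6 - 8\right) = - \frac{5 - 1}{1 + \left(-1\right)^{2}} \left(-6 - 8\right) = \left(-1\right) \frac{1}{1 + 1} \cdot 4 \left(-14\right) = \left(-1\right) \frac{1}{2} \cdot 4 \left(-14\right) = \left(-2\right) \left(-14\right) = 28$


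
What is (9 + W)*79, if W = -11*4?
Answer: -2765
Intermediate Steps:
W = -44
(9 + W)*79 = (9 - 44)*79 = -35*79 = -2765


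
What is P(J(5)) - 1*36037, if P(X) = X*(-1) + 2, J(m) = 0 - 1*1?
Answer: -36034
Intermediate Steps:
J(m) = -1 (J(m) = 0 - 1 = -1)
P(X) = 2 - X (P(X) = -X + 2 = 2 - X)
P(J(5)) - 1*36037 = (2 - 1*(-1)) - 1*36037 = (2 + 1) - 36037 = 3 - 36037 = -36034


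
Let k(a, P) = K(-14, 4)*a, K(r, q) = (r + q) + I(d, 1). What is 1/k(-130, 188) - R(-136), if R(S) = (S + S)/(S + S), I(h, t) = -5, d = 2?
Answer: -1949/1950 ≈ -0.99949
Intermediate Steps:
K(r, q) = -5 + q + r (K(r, q) = (r + q) - 5 = (q + r) - 5 = -5 + q + r)
k(a, P) = -15*a (k(a, P) = (-5 + 4 - 14)*a = -15*a)
R(S) = 1 (R(S) = (2*S)/((2*S)) = (2*S)*(1/(2*S)) = 1)
1/k(-130, 188) - R(-136) = 1/(-15*(-130)) - 1*1 = 1/1950 - 1 = -1949/1950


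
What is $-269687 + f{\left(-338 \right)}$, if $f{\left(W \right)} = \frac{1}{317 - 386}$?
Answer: $- \frac{18608404}{69} \approx -2.6969 \cdot 10^{5}$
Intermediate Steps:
$f{\left(W \right)} = - \frac{1}{69}$ ($f{\left(W \right)} = \frac{1}{-69} = - \frac{1}{69}$)
$-269687 + f{\left(-338 \right)} = -269687 - \frac{1}{69} = - \frac{18608404}{69}$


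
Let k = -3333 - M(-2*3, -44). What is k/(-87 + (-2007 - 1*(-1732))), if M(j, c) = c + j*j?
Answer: 3325/362 ≈ 9.1851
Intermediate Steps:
M(j, c) = c + j²
k = -3325 (k = -3333 - (-44 + (-2*3)²) = -3333 - (-44 + (-6)²) = -3333 - (-44 + 36) = -3333 - 1*(-8) = -3333 + 8 = -3325)
k/(-87 + (-2007 - 1*(-1732))) = -3325/(-87 + (-2007 - 1*(-1732))) = -3325/(-87 + (-2007 + 1732)) = -3325/(-87 - 275) = -3325/(-362) = -3325*(-1/362) = 3325/362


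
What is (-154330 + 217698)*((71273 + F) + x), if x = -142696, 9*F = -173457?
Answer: -5747224128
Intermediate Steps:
F = -19273 (F = (⅑)*(-173457) = -19273)
(-154330 + 217698)*((71273 + F) + x) = (-154330 + 217698)*((71273 - 19273) - 142696) = 63368*(52000 - 142696) = 63368*(-90696) = -5747224128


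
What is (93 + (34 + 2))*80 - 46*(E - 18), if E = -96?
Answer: 15564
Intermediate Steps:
(93 + (34 + 2))*80 - 46*(E - 18) = (93 + (34 + 2))*80 - 46*(-96 - 18) = (93 + 36)*80 - 46*(-114) = 129*80 - 1*(-5244) = 10320 + 5244 = 15564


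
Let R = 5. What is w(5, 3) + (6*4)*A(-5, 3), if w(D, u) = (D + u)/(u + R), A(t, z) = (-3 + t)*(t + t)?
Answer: 1921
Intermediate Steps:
A(t, z) = 2*t*(-3 + t) (A(t, z) = (-3 + t)*(2*t) = 2*t*(-3 + t))
w(D, u) = (D + u)/(5 + u) (w(D, u) = (D + u)/(u + 5) = (D + u)/(5 + u))
w(5, 3) + (6*4)*A(-5, 3) = (5 + 3)/(5 + 3) + (6*4)*(2*(-5)*(-3 - 5)) = 8/8 + 24*(2*(-5)*(-8)) = (⅛)*8 + 24*80 = 1 + 1920 = 1921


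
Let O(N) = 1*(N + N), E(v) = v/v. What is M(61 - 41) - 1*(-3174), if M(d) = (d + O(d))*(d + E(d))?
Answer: 4434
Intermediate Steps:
E(v) = 1
O(N) = 2*N (O(N) = 1*(2*N) = 2*N)
M(d) = 3*d*(1 + d) (M(d) = (d + 2*d)*(d + 1) = (3*d)*(1 + d) = 3*d*(1 + d))
M(61 - 41) - 1*(-3174) = 3*(61 - 41)*(1 + (61 - 41)) - 1*(-3174) = 3*20*(1 + 20) + 3174 = 3*20*21 + 3174 = 1260 + 3174 = 4434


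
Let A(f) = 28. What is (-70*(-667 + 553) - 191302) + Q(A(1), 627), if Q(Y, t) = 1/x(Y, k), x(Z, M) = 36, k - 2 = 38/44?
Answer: -6599591/36 ≈ -1.8332e+5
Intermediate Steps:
k = 63/22 (k = 2 + 38/44 = 2 + 38*(1/44) = 2 + 19/22 = 63/22 ≈ 2.8636)
Q(Y, t) = 1/36
(-70*(-667 + 553) - 191302) + Q(A(1), 627) = (-70*(-667 + 553) - 191302) + 1/36 = (-70*(-114) - 191302) + 1/36 = (7980 - 191302) + 1/36 = -183322 + 1/36 = -6599591/36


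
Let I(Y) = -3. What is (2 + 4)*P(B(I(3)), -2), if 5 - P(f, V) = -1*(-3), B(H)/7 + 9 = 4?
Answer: 12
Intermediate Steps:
B(H) = -35 (B(H) = -63 + 7*4 = -63 + 28 = -35)
P(f, V) = 2 (P(f, V) = 5 - (-1)*(-3) = 5 - 1*3 = 5 - 3 = 2)
(2 + 4)*P(B(I(3)), -2) = (2 + 4)*2 = 6*2 = 12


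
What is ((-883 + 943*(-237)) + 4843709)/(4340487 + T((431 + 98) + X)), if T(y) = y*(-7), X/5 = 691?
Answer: 4619335/4312599 ≈ 1.0711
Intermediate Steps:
X = 3455 (X = 5*691 = 3455)
T(y) = -7*y
((-883 + 943*(-237)) + 4843709)/(4340487 + T((431 + 98) + X)) = ((-883 + 943*(-237)) + 4843709)/(4340487 - 7*((431 + 98) + 3455)) = ((-883 - 223491) + 4843709)/(4340487 - 7*(529 + 3455)) = (-224374 + 4843709)/(4340487 - 7*3984) = 4619335/(4340487 - 27888) = 4619335/4312599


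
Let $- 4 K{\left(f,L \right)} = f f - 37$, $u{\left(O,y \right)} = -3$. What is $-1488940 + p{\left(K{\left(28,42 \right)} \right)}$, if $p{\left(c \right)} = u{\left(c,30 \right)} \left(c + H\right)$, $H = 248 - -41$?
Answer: $- \frac{5956987}{4} \approx -1.4892 \cdot 10^{6}$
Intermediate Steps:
$K{\left(f,L \right)} = \frac{37}{4} - \frac{f^{2}}{4}$ ($K{\left(f,L \right)} = - \frac{f f - 37}{4} = - \frac{f^{2} - 37}{4} = - \frac{-37 + f^{2}}{4} = \frac{37}{4} - \frac{f^{2}}{4}$)
$H = 289$ ($H = 248 + 41 = 289$)
$p{\left(c \right)} = -867 - 3 c$ ($p{\left(c \right)} = - 3 \left(c + 289\right) = - 3 \left(289 + c\right) = -867 - 3 c$)
$-1488940 + p{\left(K{\left(28,42 \right)} \right)} = -1488940 - \left(867 + 3 \left(\frac{37}{4} - \frac{28^{2}}{4}\right)\right) = -1488940 - \left(867 + 3 \left(\frac{37}{4} - 196\right)\right) = -1488940 - \frac{1227}{4} = - \frac{5956987}{4}$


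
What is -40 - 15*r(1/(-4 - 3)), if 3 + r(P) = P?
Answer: 50/7 ≈ 7.1429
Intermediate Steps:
r(P) = -3 + P
-40 - 15*r(1/(-4 - 3)) = -40 - 15*(-3 + 1/(-4 - 3)) = -40 - 15*(-3 + 1/(-7)) = -40 - 15*(-3 - 1/7) = -40 - 15*(-22/7) = -40 + 330/7 = 50/7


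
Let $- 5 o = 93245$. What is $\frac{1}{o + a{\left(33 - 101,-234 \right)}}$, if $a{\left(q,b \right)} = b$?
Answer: $- \frac{1}{18883} \approx -5.2958 \cdot 10^{-5}$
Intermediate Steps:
$o = -18649$ ($o = \left(- \frac{1}{5}\right) 93245 = -18649$)
$\frac{1}{o + a{\left(33 - 101,-234 \right)}} = \frac{1}{-18649 - 234} = \frac{1}{-18883} = - \frac{1}{18883}$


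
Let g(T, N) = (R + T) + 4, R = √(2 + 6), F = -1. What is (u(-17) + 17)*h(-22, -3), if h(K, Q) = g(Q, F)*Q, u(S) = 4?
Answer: -63 - 126*√2 ≈ -241.19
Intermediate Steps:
R = 2*√2 (R = √8 = 2*√2 ≈ 2.8284)
g(T, N) = 4 + T + 2*√2 (g(T, N) = (2*√2 + T) + 4 = (T + 2*√2) + 4 = 4 + T + 2*√2)
h(K, Q) = Q*(4 + Q + 2*√2) (h(K, Q) = (4 + Q + 2*√2)*Q = Q*(4 + Q + 2*√2))
(u(-17) + 17)*h(-22, -3) = (4 + 17)*(-3*(4 - 3 + 2*√2)) = 21*(-3*(1 + 2*√2)) = 21*(-3 - 6*√2) = -63 - 126*√2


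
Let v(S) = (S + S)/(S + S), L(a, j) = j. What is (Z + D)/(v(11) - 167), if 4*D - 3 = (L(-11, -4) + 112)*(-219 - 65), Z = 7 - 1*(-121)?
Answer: 30157/664 ≈ 45.417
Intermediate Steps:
Z = 128 (Z = 7 + 121 = 128)
D = -30669/4 (D = ¾ + ((-4 + 112)*(-219 - 65))/4 = ¾ + (108*(-284))/4 = ¾ + (¼)*(-30672) = ¾ - 7668 = -30669/4 ≈ -7667.3)
v(S) = 1 (v(S) = (2*S)/((2*S)) = (2*S)*(1/(2*S)) = 1)
(Z + D)/(v(11) - 167) = (128 - 30669/4)/(1 - 167) = -30157/4/(-166) = -30157/4*(-1/166) = 30157/664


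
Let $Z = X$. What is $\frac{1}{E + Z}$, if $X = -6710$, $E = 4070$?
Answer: $- \frac{1}{2640} \approx -0.00037879$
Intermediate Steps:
$Z = -6710$
$\frac{1}{E + Z} = \frac{1}{4070 - 6710} = \frac{1}{-2640} = - \frac{1}{2640}$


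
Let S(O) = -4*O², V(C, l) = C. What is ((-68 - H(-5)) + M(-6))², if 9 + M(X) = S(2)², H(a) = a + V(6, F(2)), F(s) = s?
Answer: 31684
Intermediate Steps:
H(a) = 6 + a (H(a) = a + 6 = 6 + a)
M(X) = 247 (M(X) = -9 + (-4*2²)² = -9 + (-4*4)² = -9 + (-16)² = -9 + 256 = 247)
((-68 - H(-5)) + M(-6))² = ((-68 - (6 - 5)) + 247)² = ((-68 - 1*1) + 247)² = ((-68 - 1) + 247)² = (-69 + 247)² = 178² = 31684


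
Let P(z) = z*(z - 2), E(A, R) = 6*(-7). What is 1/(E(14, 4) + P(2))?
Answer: -1/42 ≈ -0.023810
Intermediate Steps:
E(A, R) = -42
P(z) = z*(-2 + z)
1/(E(14, 4) + P(2)) = 1/(-42 + 2*(-2 + 2)) = 1/(-42 + 2*0) = 1/(-42 + 0) = 1/(-42) = -1/42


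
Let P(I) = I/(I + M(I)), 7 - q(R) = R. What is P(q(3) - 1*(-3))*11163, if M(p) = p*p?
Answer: 11163/8 ≈ 1395.4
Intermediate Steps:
M(p) = p²
q(R) = 7 - R
P(I) = I/(I + I²)
P(q(3) - 1*(-3))*11163 = 11163/(1 + ((7 - 1*3) - 1*(-3))) = 11163/(1 + ((7 - 3) + 3)) = 11163/(1 + (4 + 3)) = 11163/(1 + 7) = 11163/8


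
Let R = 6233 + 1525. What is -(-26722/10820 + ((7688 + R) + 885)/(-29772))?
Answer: 243067201/80533260 ≈ 3.0182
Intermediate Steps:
R = 7758
-(-26722/10820 + ((7688 + R) + 885)/(-29772)) = -(-26722/10820 + ((7688 + 7758) + 885)/(-29772)) = -(-26722*1/10820 + (15446 + 885)*(-1/29772)) = -(-13361/5410 + 16331*(-1/29772)) = -(-13361/5410 - 16331/29772) = -1*(-243067201/80533260) = 243067201/80533260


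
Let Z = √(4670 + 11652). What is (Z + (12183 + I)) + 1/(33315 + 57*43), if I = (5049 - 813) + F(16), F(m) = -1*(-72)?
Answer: 589817107/35766 + √16322 ≈ 16619.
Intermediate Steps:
F(m) = 72
I = 4308 (I = (5049 - 813) + 72 = 4236 + 72 = 4308)
Z = √16322 ≈ 127.76
(Z + (12183 + I)) + 1/(33315 + 57*43) = (√16322 + (12183 + 4308)) + 1/(33315 + 57*43) = (√16322 + 16491) + 1/(33315 + 2451) = (16491 + √16322) + 1/35766 = 589817107/35766 + √16322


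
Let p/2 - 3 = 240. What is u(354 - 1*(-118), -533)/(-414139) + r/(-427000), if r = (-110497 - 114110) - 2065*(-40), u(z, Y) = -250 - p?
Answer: 59124908973/176837353000 ≈ 0.33435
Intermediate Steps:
p = 486 (p = 6 + 2*240 = 6 + 480 = 486)
u(z, Y) = -736 (u(z, Y) = -250 - 1*486 = -250 - 486 = -736)
r = -142007 (r = -224607 + 82600 = -142007)
u(354 - 1*(-118), -533)/(-414139) + r/(-427000) = -736/(-414139) - 142007/(-427000) = -736*(-1/414139) - 142007*(-1/427000) = 736/414139 + 142007/427000 = 59124908973/176837353000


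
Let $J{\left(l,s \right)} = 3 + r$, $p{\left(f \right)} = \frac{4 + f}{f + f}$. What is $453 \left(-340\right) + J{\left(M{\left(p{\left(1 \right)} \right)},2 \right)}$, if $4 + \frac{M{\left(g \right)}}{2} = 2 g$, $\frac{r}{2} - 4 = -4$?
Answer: $-154017$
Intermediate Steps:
$r = 0$ ($r = 8 + 2 \left(-4\right) = 8 - 8 = 0$)
$p{\left(f \right)} = \frac{4 + f}{2 f}$
$M{\left(g \right)} = -8 + 4 g$ ($M{\left(g \right)} = -8 + 2 \cdot 2 g = -8 + 4 g$)
$J{\left(l,s \right)} = 3$ ($J{\left(l,s \right)} = 3 + 0 = 3$)
$453 \left(-340\right) + J{\left(M{\left(p{\left(1 \right)} \right)},2 \right)} = 453 \left(-340\right) + 3 = -154020 + 3 = -154017$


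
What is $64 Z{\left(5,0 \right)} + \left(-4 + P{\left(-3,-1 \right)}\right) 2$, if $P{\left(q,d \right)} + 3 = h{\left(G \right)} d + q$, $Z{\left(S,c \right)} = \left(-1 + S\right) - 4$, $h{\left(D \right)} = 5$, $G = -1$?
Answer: $-30$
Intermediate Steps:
$Z{\left(S,c \right)} = -5 + S$
$P{\left(q,d \right)} = -3 + q + 5 d$ ($P{\left(q,d \right)} = -3 + \left(5 d + q\right) = -3 + \left(q + 5 d\right) = -3 + q + 5 d$)
$64 Z{\left(5,0 \right)} + \left(-4 + P{\left(-3,-1 \right)}\right) 2 = 64 \left(-5 + 5\right) + \left(-4 - 11\right) 2 = 64 \cdot 0 + \left(-4 - 11\right) 2 = 0 + \left(-4 - 11\right) 2 = 0 - 30 = -30$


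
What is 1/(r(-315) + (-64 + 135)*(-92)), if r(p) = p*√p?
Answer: I/(-6532*I + 945*√35) ≈ -8.8362e-5 + 7.5629e-5*I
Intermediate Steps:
r(p) = p^(3/2)
1/(r(-315) + (-64 + 135)*(-92)) = 1/((-315)^(3/2) + (-64 + 135)*(-92)) = 1/(-945*I*√35 + 71*(-92)) = 1/(-945*I*√35 - 6532) = 1/(-6532 - 945*I*√35)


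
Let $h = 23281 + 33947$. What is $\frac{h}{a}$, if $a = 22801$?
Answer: $\frac{57228}{22801} \approx 2.5099$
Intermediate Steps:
$h = 57228$
$\frac{h}{a} = \frac{57228}{22801}$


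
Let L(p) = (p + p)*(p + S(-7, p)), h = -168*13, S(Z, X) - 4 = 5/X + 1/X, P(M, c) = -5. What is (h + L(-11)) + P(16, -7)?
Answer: -2023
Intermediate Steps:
S(Z, X) = 4 + 6/X (S(Z, X) = 4 + (5/X + 1/X) = 4 + 6/X)
h = -2184
L(p) = 2*p*(4 + p + 6/p) (L(p) = (p + p)*(p + (4 + 6/p)) = (2*p)*(4 + p + 6/p) = 2*p*(4 + p + 6/p))
(h + L(-11)) + P(16, -7) = (-2184 + (12 + 2*(-11)² + 8*(-11))) - 5 = (-2184 + (12 + 2*121 - 88)) - 5 = (-2184 + (12 + 242 - 88)) - 5 = (-2184 + 166) - 5 = -2018 - 5 = -2023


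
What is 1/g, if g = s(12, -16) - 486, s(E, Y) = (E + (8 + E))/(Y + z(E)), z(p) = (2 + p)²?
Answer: -45/21862 ≈ -0.0020584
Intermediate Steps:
s(E, Y) = (8 + 2*E)/(Y + (2 + E)²) (s(E, Y) = (E + (8 + E))/(Y + (2 + E)²) = (8 + 2*E)/(Y + (2 + E)²))
g = -21862/45 (g = 2*(4 + 12)/(-16 + (2 + 12)²) - 486 = 2*16/(-16 + 14²) - 486 = 2*16/(-16 + 196) - 486 = 2*16/180 - 486 = 2*(1/180)*16 - 486 = 8/45 - 486 = -21862/45 ≈ -485.82)
1/g = 1/(-21862/45) = -45/21862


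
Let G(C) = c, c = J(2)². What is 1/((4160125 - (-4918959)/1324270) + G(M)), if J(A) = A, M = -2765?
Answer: 1324270/5509138949789 ≈ 2.4038e-7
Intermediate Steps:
c = 4 (c = 2² = 4)
G(C) = 4
1/((4160125 - (-4918959)/1324270) + G(M)) = 1/((4160125 - (-4918959)/1324270) + 4) = 1/((4160125 - 1*(-4918959/1324270)) + 4) = 1/((4160125 + 4918959/1324270) + 4) = 1/(5509133652709/1324270 + 4) = 1/(5509138949789/1324270) = 1324270/5509138949789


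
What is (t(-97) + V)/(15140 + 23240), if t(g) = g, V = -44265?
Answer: -22181/19190 ≈ -1.1559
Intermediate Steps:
(t(-97) + V)/(15140 + 23240) = (-97 - 44265)/(15140 + 23240) = -44362/38380 = -44362*1/38380 = -22181/19190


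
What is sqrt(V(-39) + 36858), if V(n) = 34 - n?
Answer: sqrt(36931) ≈ 192.17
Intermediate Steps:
sqrt(V(-39) + 36858) = sqrt((34 - 1*(-39)) + 36858) = sqrt((34 + 39) + 36858) = sqrt(73 + 36858) = sqrt(36931)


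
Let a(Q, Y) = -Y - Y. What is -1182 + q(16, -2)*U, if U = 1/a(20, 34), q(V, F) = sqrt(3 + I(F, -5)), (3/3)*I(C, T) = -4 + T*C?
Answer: -80379/68 ≈ -1182.0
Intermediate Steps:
I(C, T) = -4 + C*T (I(C, T) = -4 + T*C = -4 + C*T)
q(V, F) = sqrt(-1 - 5*F) (q(V, F) = sqrt(3 + (-4 + F*(-5))) = sqrt(3 + (-4 - 5*F)) = sqrt(-1 - 5*F))
a(Q, Y) = -2*Y
U = -1/68 (U = 1/(-2*34) = 1/(-68) = -1/68 ≈ -0.014706)
-1182 + q(16, -2)*U = -1182 + sqrt(-1 - 5*(-2))*(-1/68) = -1182 + sqrt(-1 + 10)*(-1/68) = -1182 + sqrt(9)*(-1/68) = -1182 + 3*(-1/68) = -1182 - 3/68 = -80379/68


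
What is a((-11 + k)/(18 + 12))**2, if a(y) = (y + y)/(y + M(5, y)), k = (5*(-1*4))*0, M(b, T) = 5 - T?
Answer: 121/5625 ≈ 0.021511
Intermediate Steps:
k = 0 (k = (5*(-4))*0 = -20*0 = 0)
a(y) = 2*y/5 (a(y) = (y + y)/(y + (5 - y)) = (2*y)/5 = (2*y)*(1/5) = 2*y/5)
a((-11 + k)/(18 + 12))**2 = (2*((-11 + 0)/(18 + 12))/5)**2 = (2*(-11/30)/5)**2 = (2*(-11*1/30)/5)**2 = ((2/5)*(-11/30))**2 = (-11/75)**2 = 121/5625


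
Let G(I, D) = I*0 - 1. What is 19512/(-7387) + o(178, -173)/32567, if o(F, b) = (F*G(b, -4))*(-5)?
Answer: -628872874/240572429 ≈ -2.6141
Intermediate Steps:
G(I, D) = -1 (G(I, D) = 0 - 1 = -1)
o(F, b) = 5*F (o(F, b) = (F*(-1))*(-5) = -F*(-5) = 5*F)
19512/(-7387) + o(178, -173)/32567 = 19512/(-7387) + (5*178)/32567 = 19512*(-1/7387) + 890*(1/32567) = -19512/7387 + 890/32567 = -628872874/240572429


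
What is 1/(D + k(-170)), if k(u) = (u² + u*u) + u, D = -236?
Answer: 1/57394 ≈ 1.7423e-5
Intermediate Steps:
k(u) = u + 2*u² (k(u) = (u² + u²) + u = 2*u² + u = u + 2*u²)
1/(D + k(-170)) = 1/(-236 - 170*(1 + 2*(-170))) = 1/(-236 - 170*(1 - 340)) = 1/(-236 - 170*(-339)) = 1/(-236 + 57630) = 1/57394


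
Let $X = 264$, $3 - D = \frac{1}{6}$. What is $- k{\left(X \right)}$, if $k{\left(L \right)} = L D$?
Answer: $-748$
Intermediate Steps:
$D = \frac{17}{6}$ ($D = 3 - \frac{1}{6} = \frac{17}{6} \approx 2.8333$)
$k{\left(L \right)} = \frac{17 L}{6}$ ($k{\left(L \right)} = L \frac{17}{6} = \frac{17 L}{6}$)
$- k{\left(X \right)} = - \frac{17 \cdot 264}{6} = \left(-1\right) 748 = -748$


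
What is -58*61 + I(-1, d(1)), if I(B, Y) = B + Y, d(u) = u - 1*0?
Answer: -3538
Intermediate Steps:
d(u) = u (d(u) = u + 0 = u)
-58*61 + I(-1, d(1)) = -58*61 + (-1 + 1) = -3538 + 0 = -3538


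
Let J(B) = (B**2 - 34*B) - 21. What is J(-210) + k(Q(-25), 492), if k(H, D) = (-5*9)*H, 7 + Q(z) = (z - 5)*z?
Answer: 17784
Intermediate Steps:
Q(z) = -7 + z*(-5 + z) (Q(z) = -7 + (z - 5)*z = -7 + (-5 + z)*z = -7 + z*(-5 + z))
k(H, D) = -45*H
J(B) = -21 + B**2 - 34*B
J(-210) + k(Q(-25), 492) = (-21 + (-210)**2 - 34*(-210)) - 45*(-7 + (-25)**2 - 5*(-25)) = (-21 + 44100 + 7140) - 45*(-7 + 625 + 125) = 51219 - 45*743 = 51219 - 33435 = 17784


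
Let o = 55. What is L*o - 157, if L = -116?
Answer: -6537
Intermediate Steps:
L*o - 157 = -116*55 - 157 = -6380 - 157 = -6537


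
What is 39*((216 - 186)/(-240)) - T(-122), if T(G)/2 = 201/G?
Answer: -771/488 ≈ -1.5799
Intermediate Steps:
T(G) = 402/G (T(G) = 2*(201/G) = 402/G)
39*((216 - 186)/(-240)) - T(-122) = 39*((216 - 186)/(-240)) - 402/(-122) = 39*(30*(-1/240)) - 402*(-1)/122 = 39*(-⅛) - 1*(-201/61) = -39/8 + 201/61 = -771/488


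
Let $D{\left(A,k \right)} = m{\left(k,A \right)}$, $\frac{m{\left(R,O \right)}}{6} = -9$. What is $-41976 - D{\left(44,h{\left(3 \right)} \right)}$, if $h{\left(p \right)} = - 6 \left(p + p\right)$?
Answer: $-41922$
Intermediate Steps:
$m{\left(R,O \right)} = -54$ ($m{\left(R,O \right)} = 6 \left(-9\right) = -54$)
$h{\left(p \right)} = - 12 p$ ($h{\left(p \right)} = - 6 \cdot 2 p = - 12 p$)
$D{\left(A,k \right)} = -54$
$-41976 - D{\left(44,h{\left(3 \right)} \right)} = -41976 - -54 = -41976 + 54 = -41922$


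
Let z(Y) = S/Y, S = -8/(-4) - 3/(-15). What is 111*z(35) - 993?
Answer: -172554/175 ≈ -986.02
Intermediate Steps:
S = 11/5 (S = -8*(-¼) - 3*(-1/15) = 2 + ⅕ = 11/5 ≈ 2.2000)
z(Y) = 11/(5*Y)
111*z(35) - 993 = 111*((11/5)/35) - 993 = 111*((11/5)*(1/35)) - 993 = 111*(11/175) - 993 = 1221/175 - 993 = -172554/175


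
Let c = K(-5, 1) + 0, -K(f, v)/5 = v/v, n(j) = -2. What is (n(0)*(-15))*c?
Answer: -150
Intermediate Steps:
K(f, v) = -5 (K(f, v) = -5*v/v = -5*1 = -5)
c = -5 (c = -5 + 0 = -5)
(n(0)*(-15))*c = -2*(-15)*(-5) = 30*(-5) = -150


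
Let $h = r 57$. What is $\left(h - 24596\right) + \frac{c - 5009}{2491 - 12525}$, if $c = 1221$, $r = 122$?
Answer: $- \frac{88508020}{5017} \approx -17642.0$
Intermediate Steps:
$h = 6954$ ($h = 122 \cdot 57 = 6954$)
$\left(h - 24596\right) + \frac{c - 5009}{2491 - 12525} = \left(6954 - 24596\right) + \frac{1221 - 5009}{2491 - 12525} = -17642 - \frac{3788}{-10034} = -17642 - - \frac{1894}{5017} = -17642 + \frac{1894}{5017} = - \frac{88508020}{5017}$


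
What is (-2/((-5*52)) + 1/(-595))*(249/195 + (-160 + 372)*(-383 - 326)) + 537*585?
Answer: 314979900609/1005550 ≈ 3.1324e+5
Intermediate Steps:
(-2/((-5*52)) + 1/(-595))*(249/195 + (-160 + 372)*(-383 - 326)) + 537*585 = (-2/(-260) - 1/595)*(249*(1/195) + 212*(-709)) + 314145 = (-2*(-1/260) - 1/595)*(83/65 - 150308) + 314145 = (1/130 - 1/595)*(-9769937/65) + 314145 = (93/15470)*(-9769937/65) + 314145 = -908604141/1005550 + 314145 = 314979900609/1005550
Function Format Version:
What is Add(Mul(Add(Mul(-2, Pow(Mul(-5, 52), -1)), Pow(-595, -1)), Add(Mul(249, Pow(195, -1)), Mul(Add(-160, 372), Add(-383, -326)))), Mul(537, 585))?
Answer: Rational(314979900609, 1005550) ≈ 3.1324e+5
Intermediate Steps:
Add(Mul(Add(Mul(-2, Pow(Mul(-5, 52), -1)), Pow(-595, -1)), Add(Mul(249, Pow(195, -1)), Mul(Add(-160, 372), Add(-383, -326)))), Mul(537, 585)) = Add(Mul(Add(Mul(-2, Pow(-260, -1)), Rational(-1, 595)), Add(Mul(249, Rational(1, 195)), Mul(212, -709))), 314145) = Add(Mul(Add(Mul(-2, Rational(-1, 260)), Rational(-1, 595)), Add(Rational(83, 65), -150308)), 314145) = Add(Mul(Add(Rational(1, 130), Rational(-1, 595)), Rational(-9769937, 65)), 314145) = Add(Mul(Rational(93, 15470), Rational(-9769937, 65)), 314145) = Add(Rational(-908604141, 1005550), 314145) = Rational(314979900609, 1005550)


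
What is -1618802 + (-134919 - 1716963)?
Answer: -3470684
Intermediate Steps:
-1618802 + (-134919 - 1716963) = -1618802 - 1851882 = -3470684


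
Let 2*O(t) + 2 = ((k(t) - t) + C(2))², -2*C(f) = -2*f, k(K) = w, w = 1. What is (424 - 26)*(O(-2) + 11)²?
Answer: 402975/2 ≈ 2.0149e+5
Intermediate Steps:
k(K) = 1
C(f) = f (C(f) = -(-1)*f = f)
O(t) = -1 + (3 - t)²/2 (O(t) = -1 + ((1 - t) + 2)²/2 = -1 + (3 - t)²/2)
(424 - 26)*(O(-2) + 11)² = (424 - 26)*((-1 + (3 - 1*(-2))²/2) + 11)² = 398*((-1 + (3 + 2)²/2) + 11)² = 398*((-1 + (½)*5²) + 11)² = 398*((-1 + (½)*25) + 11)² = 398*((-1 + 25/2) + 11)² = 398*(23/2 + 11)² = 398*(45/2)² = 398*(2025/4) = 402975/2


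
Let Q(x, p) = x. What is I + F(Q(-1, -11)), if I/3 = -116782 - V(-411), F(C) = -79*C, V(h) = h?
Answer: -349034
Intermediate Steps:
I = -349113 (I = 3*(-116782 - 1*(-411)) = 3*(-116782 + 411) = 3*(-116371) = -349113)
I + F(Q(-1, -11)) = -349113 - 79*(-1) = -349113 + 79 = -349034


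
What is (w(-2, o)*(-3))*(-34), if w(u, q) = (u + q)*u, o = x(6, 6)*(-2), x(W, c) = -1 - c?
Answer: -2448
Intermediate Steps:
o = 14 (o = (-1 - 1*6)*(-2) = (-1 - 6)*(-2) = -7*(-2) = 14)
w(u, q) = u*(q + u) (w(u, q) = (q + u)*u = u*(q + u))
(w(-2, o)*(-3))*(-34) = (-2*(14 - 2)*(-3))*(-34) = (-2*12*(-3))*(-34) = -24*(-3)*(-34) = 72*(-34) = -2448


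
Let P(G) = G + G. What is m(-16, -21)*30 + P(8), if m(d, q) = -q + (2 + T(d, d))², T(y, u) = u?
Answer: 6526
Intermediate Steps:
P(G) = 2*G
m(d, q) = (2 + d)² - q (m(d, q) = -q + (2 + d)² = (2 + d)² - q)
m(-16, -21)*30 + P(8) = ((2 - 16)² - 1*(-21))*30 + 2*8 = ((-14)² + 21)*30 + 16 = (196 + 21)*30 + 16 = 217*30 + 16 = 6510 + 16 = 6526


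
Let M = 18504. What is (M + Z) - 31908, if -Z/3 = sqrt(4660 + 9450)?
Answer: -13404 - 3*sqrt(14110) ≈ -13760.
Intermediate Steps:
Z = -3*sqrt(14110) (Z = -3*sqrt(4660 + 9450) = -3*sqrt(14110) ≈ -356.36)
(M + Z) - 31908 = (18504 - 3*sqrt(14110)) - 31908 = -13404 - 3*sqrt(14110)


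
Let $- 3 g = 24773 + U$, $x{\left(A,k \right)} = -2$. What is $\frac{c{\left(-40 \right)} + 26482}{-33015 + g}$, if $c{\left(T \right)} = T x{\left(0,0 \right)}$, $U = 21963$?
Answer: $- \frac{79686}{145781} \approx -0.54661$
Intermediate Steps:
$c{\left(T \right)} = - 2 T$ ($c{\left(T \right)} = T \left(-2\right) = - 2 T$)
$g = - \frac{46736}{3}$ ($g = - \frac{24773 + 21963}{3} = \left(- \frac{1}{3}\right) 46736 = - \frac{46736}{3} \approx -15579.0$)
$\frac{c{\left(-40 \right)} + 26482}{-33015 + g} = \frac{\left(-2\right) \left(-40\right) + 26482}{-33015 - \frac{46736}{3}} = \frac{80 + 26482}{- \frac{145781}{3}} = 26562 \left(- \frac{3}{145781}\right) = - \frac{79686}{145781}$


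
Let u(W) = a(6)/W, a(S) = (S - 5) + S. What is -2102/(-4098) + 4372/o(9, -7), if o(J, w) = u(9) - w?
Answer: 40348811/71715 ≈ 562.63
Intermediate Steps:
a(S) = -5 + 2*S (a(S) = (-5 + S) + S = -5 + 2*S)
u(W) = 7/W (u(W) = (-5 + 2*6)/W = (-5 + 12)/W = 7/W)
o(J, w) = 7/9 - w
-2102/(-4098) + 4372/o(9, -7) = -2102/(-4098) + 4372/(7/9 - 1*(-7)) = -2102*(-1/4098) + 4372/(7/9 + 7) = 1051/2049 + 4372/(70/9) = 1051/2049 + 4372*(9/70) = 1051/2049 + 19674/35 = 40348811/71715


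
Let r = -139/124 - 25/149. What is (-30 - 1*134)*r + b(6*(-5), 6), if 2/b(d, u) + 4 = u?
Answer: 980870/4619 ≈ 212.36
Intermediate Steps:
b(d, u) = 2/(-4 + u)
r = -23811/18476 (r = -139*1/124 - 25*1/149 = -139/124 - 25/149 = -23811/18476 ≈ -1.2888)
(-30 - 1*134)*r + b(6*(-5), 6) = (-30 - 1*134)*(-23811/18476) + 2/(-4 + 6) = (-30 - 134)*(-23811/18476) + 2/2 = -164*(-23811/18476) + 2*(½) = 976251/4619 + 1 = 980870/4619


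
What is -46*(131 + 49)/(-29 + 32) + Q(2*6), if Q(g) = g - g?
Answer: -2760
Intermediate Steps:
Q(g) = 0
-46*(131 + 49)/(-29 + 32) + Q(2*6) = -46*(131 + 49)/(-29 + 32) + 0 = -8280/3 + 0 = -46*60 + 0 = -2760 + 0 = -2760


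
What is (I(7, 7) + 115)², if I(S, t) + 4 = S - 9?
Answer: 11881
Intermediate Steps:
I(S, t) = -13 + S (I(S, t) = -4 + (S - 9) = -4 + (-9 + S) = -13 + S)
(I(7, 7) + 115)² = ((-13 + 7) + 115)² = (-6 + 115)² = 109² = 11881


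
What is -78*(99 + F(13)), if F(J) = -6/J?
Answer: -7686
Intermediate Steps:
-78*(99 + F(13)) = -78*(99 - 6/13) = -78*1281/13 = -7686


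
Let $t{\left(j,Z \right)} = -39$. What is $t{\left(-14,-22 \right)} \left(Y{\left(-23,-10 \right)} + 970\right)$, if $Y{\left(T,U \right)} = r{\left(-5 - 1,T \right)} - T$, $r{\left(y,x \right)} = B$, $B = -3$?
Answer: $-38610$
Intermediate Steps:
$r{\left(y,x \right)} = -3$
$Y{\left(T,U \right)} = -3 - T$
$t{\left(-14,-22 \right)} \left(Y{\left(-23,-10 \right)} + 970\right) = - 39 \left(\left(-3 - -23\right) + 970\right) = - 39 \left(\left(-3 + 23\right) + 970\right) = - 39 \left(20 + 970\right) = \left(-39\right) 990 = -38610$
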